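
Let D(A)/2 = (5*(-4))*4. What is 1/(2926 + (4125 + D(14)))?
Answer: 1/6891 ≈ 0.00014512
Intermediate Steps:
D(A) = -160 (D(A) = 2*((5*(-4))*4) = 2*(-20*4) = 2*(-80) = -160)
1/(2926 + (4125 + D(14))) = 1/(2926 + (4125 - 160)) = 1/(2926 + 3965) = 1/6891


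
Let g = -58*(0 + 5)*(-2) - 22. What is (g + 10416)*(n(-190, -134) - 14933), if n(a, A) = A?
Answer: -165345258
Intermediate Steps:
g = 558 (g = -290*(-2) - 22 = -58*(-10) - 22 = 580 - 22 = 558)
(g + 10416)*(n(-190, -134) - 14933) = (558 + 10416)*(-134 - 14933) = 10974*(-15067) = -165345258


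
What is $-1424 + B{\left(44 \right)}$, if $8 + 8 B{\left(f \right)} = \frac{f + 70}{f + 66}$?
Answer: $- \frac{626943}{440} \approx -1424.9$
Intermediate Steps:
$B{\left(f \right)} = -1 + \frac{70 + f}{8 \left(66 + f\right)}$ ($B{\left(f \right)} = -1 + \frac{\left(f + 70\right) \frac{1}{f + 66}}{8} = -1 + \frac{\left(70 + f\right) \frac{1}{66 + f}}{8} = -1 + \frac{\frac{1}{66 + f} \left(70 + f\right)}{8} = -1 + \frac{70 + f}{8 \left(66 + f\right)}$)
$-1424 + B{\left(44 \right)} = -1424 + \frac{-458 - 308}{8 \left(66 + 44\right)} = -1424 + \frac{-458 - 308}{8 \cdot 110} = -1424 + \frac{1}{8} \cdot \frac{1}{110} \left(-766\right) = -1424 - \frac{383}{440} = - \frac{626943}{440}$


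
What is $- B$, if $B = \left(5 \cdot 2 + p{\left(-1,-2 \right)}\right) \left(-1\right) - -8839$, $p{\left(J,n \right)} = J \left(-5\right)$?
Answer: $-8824$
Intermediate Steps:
$p{\left(J,n \right)} = - 5 J$
$B = 8824$ ($B = \left(5 \cdot 2 - -5\right) \left(-1\right) - -8839 = \left(10 + 5\right) \left(-1\right) + 8839 = 15 \left(-1\right) + 8839 = -15 + 8839 = 8824$)
$- B = \left(-1\right) 8824 = -8824$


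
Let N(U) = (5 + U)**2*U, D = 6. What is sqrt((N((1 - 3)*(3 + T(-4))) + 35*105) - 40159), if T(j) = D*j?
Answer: sqrt(56294) ≈ 237.26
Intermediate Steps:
T(j) = 6*j
N(U) = U*(5 + U)**2
sqrt((N((1 - 3)*(3 + T(-4))) + 35*105) - 40159) = sqrt((((1 - 3)*(3 + 6*(-4)))*(5 + (1 - 3)*(3 + 6*(-4)))**2 + 35*105) - 40159) = sqrt(((-2*(3 - 24))*(5 - 2*(3 - 24))**2 + 3675) - 40159) = sqrt(((-2*(-21))*(5 - 2*(-21))**2 + 3675) - 40159) = sqrt((42*(5 + 42)**2 + 3675) - 40159) = sqrt((42*47**2 + 3675) - 40159) = sqrt((42*2209 + 3675) - 40159) = sqrt((92778 + 3675) - 40159) = sqrt(96453 - 40159) = sqrt(56294)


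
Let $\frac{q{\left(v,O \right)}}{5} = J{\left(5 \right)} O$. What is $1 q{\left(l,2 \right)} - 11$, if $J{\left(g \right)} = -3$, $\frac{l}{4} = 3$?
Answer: $-41$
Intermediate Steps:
$l = 12$ ($l = 4 \cdot 3 = 12$)
$q{\left(v,O \right)} = - 15 O$ ($q{\left(v,O \right)} = 5 \left(- 3 O\right) = - 15 O$)
$1 q{\left(l,2 \right)} - 11 = 1 \left(\left(-15\right) 2\right) - 11 = 1 \left(-30\right) - 11 = -30 - 11 = -41$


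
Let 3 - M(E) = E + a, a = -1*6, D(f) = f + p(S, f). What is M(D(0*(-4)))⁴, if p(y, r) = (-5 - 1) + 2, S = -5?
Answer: 28561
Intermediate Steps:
p(y, r) = -4 (p(y, r) = -6 + 2 = -4)
D(f) = -4 + f (D(f) = f - 4 = -4 + f)
a = -6
M(E) = 9 - E (M(E) = 3 - (E - 6) = 3 - (-6 + E) = 3 + (6 - E) = 9 - E)
M(D(0*(-4)))⁴ = (9 - (-4 + 0*(-4)))⁴ = (9 - (-4 + 0))⁴ = (9 - 1*(-4))⁴ = (9 + 4)⁴ = 13⁴ = 28561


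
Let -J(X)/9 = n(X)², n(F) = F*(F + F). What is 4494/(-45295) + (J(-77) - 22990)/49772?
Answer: -28661258361419/1127211370 ≈ -25427.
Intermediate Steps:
n(F) = 2*F² (n(F) = F*(2*F) = 2*F²)
J(X) = -36*X⁴ (J(X) = -9*4*X⁴ = -36*X⁴)
4494/(-45295) + (J(-77) - 22990)/49772 = 4494/(-45295) + (-36*(-77)⁴ - 22990)/49772 = 4494*(-1/45295) + (-36*35153041 - 22990)*(1/49772) = -4494/45295 + (-1265509476 - 22990)*(1/49772) = -4494/45295 - 1265532466*1/49772 = -4494/45295 - 632766233/24886 = -28661258361419/1127211370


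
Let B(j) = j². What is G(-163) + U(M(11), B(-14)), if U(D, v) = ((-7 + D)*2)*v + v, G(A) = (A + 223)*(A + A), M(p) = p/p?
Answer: -21716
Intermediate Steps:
M(p) = 1
G(A) = 2*A*(223 + A) (G(A) = (223 + A)*(2*A) = 2*A*(223 + A))
U(D, v) = v + v*(-14 + 2*D) (U(D, v) = (-14 + 2*D)*v + v = v*(-14 + 2*D) + v = v + v*(-14 + 2*D))
G(-163) + U(M(11), B(-14)) = 2*(-163)*(223 - 163) + (-14)²*(-13 + 2*1) = 2*(-163)*60 + 196*(-13 + 2) = -19560 + 196*(-11) = -19560 - 2156 = -21716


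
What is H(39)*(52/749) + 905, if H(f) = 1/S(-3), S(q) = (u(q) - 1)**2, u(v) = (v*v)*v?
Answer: 132857633/146804 ≈ 905.00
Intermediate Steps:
u(v) = v**3 (u(v) = v**2*v = v**3)
S(q) = (-1 + q**3)**2 (S(q) = (q**3 - 1)**2 = (-1 + q**3)**2)
H(f) = 1/784 (H(f) = 1/((-1 + (-3)**3)**2) = 1/((-1 - 27)**2) = 1/((-28)**2) = 1/784)
H(39)*(52/749) + 905 = (52/749)/784 + 905 = (52*(1/749))/784 + 905 = (1/784)*(52/749) + 905 = 13/146804 + 905 = 132857633/146804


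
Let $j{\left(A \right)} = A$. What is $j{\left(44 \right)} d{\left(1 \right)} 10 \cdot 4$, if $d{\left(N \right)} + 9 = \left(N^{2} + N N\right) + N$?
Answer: $-10560$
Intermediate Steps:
$d{\left(N \right)} = -9 + N + 2 N^{2}$ ($d{\left(N \right)} = -9 + \left(\left(N^{2} + N N\right) + N\right) = -9 + \left(\left(N^{2} + N^{2}\right) + N\right) = -9 + \left(2 N^{2} + N\right) = -9 + \left(N + 2 N^{2}\right) = -9 + N + 2 N^{2}$)
$j{\left(44 \right)} d{\left(1 \right)} 10 \cdot 4 = 44 \left(-9 + 1 + 2 \cdot 1^{2}\right) 10 \cdot 4 = 44 \left(-9 + 1 + 2 \cdot 1\right) 10 \cdot 4 = 44 \left(-9 + 1 + 2\right) 10 \cdot 4 = 44 \left(-6\right) 10 \cdot 4 = 44 \left(\left(-60\right) 4\right) = 44 \left(-240\right) = -10560$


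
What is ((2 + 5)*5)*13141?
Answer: 459935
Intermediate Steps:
((2 + 5)*5)*13141 = (7*5)*13141 = 35*13141 = 459935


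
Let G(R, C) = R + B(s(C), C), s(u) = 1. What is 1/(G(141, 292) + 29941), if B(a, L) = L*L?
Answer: 1/115346 ≈ 8.6696e-6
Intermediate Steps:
B(a, L) = L²
G(R, C) = R + C²
1/(G(141, 292) + 29941) = 1/((141 + 292²) + 29941) = 1/((141 + 85264) + 29941) = 1/(85405 + 29941) = 1/115346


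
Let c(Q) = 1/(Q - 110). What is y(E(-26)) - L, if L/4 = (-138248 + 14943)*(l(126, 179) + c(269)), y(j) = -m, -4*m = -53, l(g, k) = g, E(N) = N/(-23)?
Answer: 39526642373/636 ≈ 6.2149e+7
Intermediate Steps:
E(N) = -N/23 (E(N) = N*(-1/23) = -N/23)
m = 53/4 (m = -1/4*(-53) = 53/4 ≈ 13.250)
y(j) = -53/4 (y(j) = -1*53/4 = -53/4)
c(Q) = 1/(-110 + Q)
L = -9881662700/159 (L = 4*((-138248 + 14943)*(126 + 1/(-110 + 269))) = 4*(-123305*(126 + 1/159)) = 4*(-123305*20035/159) = 4*(-2470415675/159) = -9881662700/159 ≈ -6.2149e+7)
y(E(-26)) - L = -53/4 - 1*(-9881662700/159) = -53/4 + 9881662700/159 = 39526642373/636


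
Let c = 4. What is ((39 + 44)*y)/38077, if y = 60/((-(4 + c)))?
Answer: -1245/76154 ≈ -0.016348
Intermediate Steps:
y = -15/2 (y = 60/((-(4 + 4))) = 60/((-1*8)) = 60/(-8) = 60*(-1/8) = -15/2 ≈ -7.5000)
((39 + 44)*y)/38077 = ((39 + 44)*(-15/2))/38077 = (83*(-15/2))*(1/38077) = -1245/2*1/38077 = -1245/76154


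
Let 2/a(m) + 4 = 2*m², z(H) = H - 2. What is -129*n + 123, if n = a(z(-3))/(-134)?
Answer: 379215/3082 ≈ 123.04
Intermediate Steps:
z(H) = -2 + H
a(m) = 2/(-4 + 2*m²)
n = -1/3082 (n = 1/(-2 + (-2 - 3)²*(-134)) = -1/134/(-2 + (-5)²) = -1/134/(-2 + 25) = -1/134/23 = (1/23)*(-1/134) = -1/3082 ≈ -0.00032446)
-129*n + 123 = -129*(-1/3082) + 123 = 129/3082 + 123 = 379215/3082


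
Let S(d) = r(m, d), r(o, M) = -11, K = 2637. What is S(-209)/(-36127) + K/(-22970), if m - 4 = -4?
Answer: -95014229/829837190 ≈ -0.11450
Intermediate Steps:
m = 0 (m = 4 - 4 = 0)
S(d) = -11
S(-209)/(-36127) + K/(-22970) = -11/(-36127) + 2637/(-22970) = -11*(-1/36127) + 2637*(-1/22970) = 11/36127 - 2637/22970 = -95014229/829837190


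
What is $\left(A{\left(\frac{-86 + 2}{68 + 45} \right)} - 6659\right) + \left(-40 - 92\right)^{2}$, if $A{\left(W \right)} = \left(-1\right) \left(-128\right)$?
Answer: $10893$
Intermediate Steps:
$A{\left(W \right)} = 128$
$\left(A{\left(\frac{-86 + 2}{68 + 45} \right)} - 6659\right) + \left(-40 - 92\right)^{2} = \left(128 - 6659\right) + \left(-40 - 92\right)^{2} = -6531 + \left(-132\right)^{2} = -6531 + 17424 = 10893$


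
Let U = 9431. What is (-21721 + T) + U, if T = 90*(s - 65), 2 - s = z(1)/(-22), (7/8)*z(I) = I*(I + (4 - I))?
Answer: -1381480/77 ≈ -17941.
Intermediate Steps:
z(I) = 32*I/7 (z(I) = 8*(I*(I + (4 - I)))/7 = 8*(I*4)/7 = 8*(4*I)/7 = 32*I/7)
s = 170/77 (s = 2 - (32/7)*1/(-22) = 2 - 32*(-1)/(7*22) = 2 - 1*(-16/77) = 2 + 16/77 = 170/77 ≈ 2.2078)
T = -435150/77 (T = 90*(170/77 - 65) = 90*(-4835/77) = -435150/77 ≈ -5651.3)
(-21721 + T) + U = (-21721 - 435150/77) + 9431 = -2107667/77 + 9431 = -1381480/77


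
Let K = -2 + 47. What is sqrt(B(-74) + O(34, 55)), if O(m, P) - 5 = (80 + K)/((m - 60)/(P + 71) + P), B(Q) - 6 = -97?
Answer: I*sqrt(249404411)/1726 ≈ 9.1498*I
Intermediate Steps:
K = 45
B(Q) = -91 (B(Q) = 6 - 97 = -91)
O(m, P) = 5 + 125/(P + (-60 + m)/(71 + P)) (O(m, P) = 5 + (80 + 45)/((m - 60)/(P + 71) + P) = 5 + 125/((-60 + m)/(71 + P) + P) = 5 + 125/(P + (-60 + m)/(71 + P)))
sqrt(B(-74) + O(34, 55)) = sqrt(-91 + 5*(1715 + 34 + 55**2 + 96*55)/(-60 + 34 + 55**2 + 71*55)) = sqrt(-91 + 5*(1715 + 34 + 3025 + 5280)/(-60 + 34 + 3025 + 3905)) = sqrt(-91 + 5*10054/6904) = sqrt(-91 + 5*(1/6904)*10054) = sqrt(-91 + 25135/3452) = sqrt(-288997/3452) = I*sqrt(249404411)/1726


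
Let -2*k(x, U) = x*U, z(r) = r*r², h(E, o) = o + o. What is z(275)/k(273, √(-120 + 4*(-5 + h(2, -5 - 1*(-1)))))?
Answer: 20796875*I*√43/11739 ≈ 11617.0*I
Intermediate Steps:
h(E, o) = 2*o
z(r) = r³
k(x, U) = -U*x/2 (k(x, U) = -x*U/2 = -U*x/2)
z(275)/k(273, √(-120 + 4*(-5 + h(2, -5 - 1*(-1))))) = 275³/((-½*√(-120 + 4*(-5 + 2*(-5 - 1*(-1))))*273)) = 20796875/((-½*√(-120 + 4*(-5 + 2*(-5 + 1)))*273)) = 20796875/((-½*√(-120 + 4*(-5 + 2*(-4)))*273)) = 20796875/((-½*√(-120 + 4*(-5 - 8))*273)) = 20796875/((-½*√(-120 + 4*(-13))*273)) = 20796875/((-½*√(-120 - 52)*273)) = 20796875/((-½*√(-172)*273)) = 20796875/((-½*2*I*√43*273)) = 20796875/((-273*I*√43)) = 20796875*(I*√43/11739) = 20796875*I*√43/11739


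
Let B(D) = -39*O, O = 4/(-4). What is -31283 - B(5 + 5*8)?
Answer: -31322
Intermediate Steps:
O = -1 (O = 4*(-1/4) = -1)
B(D) = 39 (B(D) = -39*(-1) = 39)
-31283 - B(5 + 5*8) = -31283 - 1*39 = -31283 - 39 = -31322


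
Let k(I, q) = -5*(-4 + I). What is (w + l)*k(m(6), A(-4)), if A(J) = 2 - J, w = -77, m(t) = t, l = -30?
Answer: 1070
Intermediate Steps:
k(I, q) = 20 - 5*I
(w + l)*k(m(6), A(-4)) = (-77 - 30)*(20 - 5*6) = -107*(20 - 30) = -107*(-10) = 1070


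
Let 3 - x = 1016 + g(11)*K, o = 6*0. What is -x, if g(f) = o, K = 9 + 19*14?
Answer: 1013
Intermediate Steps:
o = 0
K = 275 (K = 9 + 266 = 275)
g(f) = 0
x = -1013 (x = 3 - (1016 + 0*275) = 3 - (1016 + 0) = 3 - 1*1016 = 3 - 1016 = -1013)
-x = -1*(-1013) = 1013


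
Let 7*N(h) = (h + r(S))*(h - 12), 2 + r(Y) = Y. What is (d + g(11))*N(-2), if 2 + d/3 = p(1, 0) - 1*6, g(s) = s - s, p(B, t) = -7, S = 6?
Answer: 180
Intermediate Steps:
r(Y) = -2 + Y
N(h) = (-12 + h)*(4 + h)/7 (N(h) = ((h + (-2 + 6))*(h - 12))/7 = ((h + 4)*(-12 + h))/7 = ((4 + h)*(-12 + h))/7 = ((-12 + h)*(4 + h))/7 = (-12 + h)*(4 + h)/7)
g(s) = 0
d = -45 (d = -6 + 3*(-7 - 1*6) = -6 + 3*(-7 - 6) = -6 + 3*(-13) = -6 - 39 = -45)
(d + g(11))*N(-2) = (-45 + 0)*(-48/7 - 8/7*(-2) + (1/7)*(-2)**2) = -45*(-48/7 + 16/7 + (1/7)*4) = -45*(-48/7 + 16/7 + 4/7) = -45*(-4) = 180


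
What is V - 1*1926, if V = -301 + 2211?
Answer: -16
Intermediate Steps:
V = 1910
V - 1*1926 = 1910 - 1*1926 = 1910 - 1926 = -16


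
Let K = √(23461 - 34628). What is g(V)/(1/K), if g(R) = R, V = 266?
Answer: 266*I*√11167 ≈ 28109.0*I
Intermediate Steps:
K = I*√11167 (K = √(-11167) = I*√11167 ≈ 105.67*I)
g(V)/(1/K) = 266/(1/(I*√11167)) = 266/((-I*√11167/11167)) = 266*(I*√11167) = 266*I*√11167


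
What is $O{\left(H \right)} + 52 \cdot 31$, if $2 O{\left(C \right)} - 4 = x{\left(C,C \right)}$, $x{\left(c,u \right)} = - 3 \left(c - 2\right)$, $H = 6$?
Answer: $1608$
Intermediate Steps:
$x{\left(c,u \right)} = 6 - 3 c$ ($x{\left(c,u \right)} = - 3 \left(-2 + c\right) = 6 - 3 c$)
$O{\left(C \right)} = 5 - \frac{3 C}{2}$ ($O{\left(C \right)} = 2 + \frac{6 - 3 C}{2} = 2 - \left(-3 + \frac{3 C}{2}\right) = 5 - \frac{3 C}{2}$)
$O{\left(H \right)} + 52 \cdot 31 = \left(5 - 9\right) + 52 \cdot 31 = \left(5 - 9\right) + 1612 = -4 + 1612 = 1608$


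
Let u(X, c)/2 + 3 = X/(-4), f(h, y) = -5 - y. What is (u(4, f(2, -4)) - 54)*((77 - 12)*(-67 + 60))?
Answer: 28210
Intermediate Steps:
u(X, c) = -6 - X/2 (u(X, c) = -6 + 2*(X/(-4)) = -6 + 2*(X*(-¼)) = -6 + 2*(-X/4) = -6 - X/2)
(u(4, f(2, -4)) - 54)*((77 - 12)*(-67 + 60)) = ((-6 - ½*4) - 54)*((77 - 12)*(-67 + 60)) = ((-6 - 2) - 54)*(65*(-7)) = (-8 - 54)*(-455) = -62*(-455) = 28210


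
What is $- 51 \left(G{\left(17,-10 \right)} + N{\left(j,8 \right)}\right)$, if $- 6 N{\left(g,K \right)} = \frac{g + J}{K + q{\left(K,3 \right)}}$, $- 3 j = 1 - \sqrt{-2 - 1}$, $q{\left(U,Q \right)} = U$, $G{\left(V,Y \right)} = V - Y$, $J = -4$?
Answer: $- \frac{132413}{96} + \frac{17 i \sqrt{3}}{96} \approx -1379.3 + 0.30672 i$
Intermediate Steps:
$j = - \frac{1}{3} + \frac{i \sqrt{3}}{3}$ ($j = - \frac{1 - \sqrt{-2 - 1}}{3} = - \frac{1 - \sqrt{-3}}{3} = - \frac{1 - i \sqrt{3}}{3} = - \frac{1}{3} + \frac{i \sqrt{3}}{3} \approx -0.33333 + 0.57735 i$)
$N{\left(g,K \right)} = - \frac{-4 + g}{12 K}$ ($N{\left(g,K \right)} = - \frac{\left(g - 4\right) \frac{1}{K + K}}{6} = - \frac{\left(-4 + g\right) \frac{1}{2 K}}{6} = - \frac{\frac{1}{2} \frac{1}{K} \left(-4 + g\right)}{6} = - \frac{-4 + g}{12 K}$)
$- 51 \left(G{\left(17,-10 \right)} + N{\left(j,8 \right)}\right) = - 51 \left(\left(17 - -10\right) + \frac{4 - \left(- \frac{1}{3} + \frac{i \sqrt{3}}{3}\right)}{12 \cdot 8}\right) = - 51 \left(\left(17 + 10\right) + \frac{1}{12} \cdot \frac{1}{8} \left(4 + \left(\frac{1}{3} - \frac{i \sqrt{3}}{3}\right)\right)\right) = - 51 \left(27 + \frac{1}{12} \cdot \frac{1}{8} \left(\frac{13}{3} - \frac{i \sqrt{3}}{3}\right)\right) = - 51 \left(27 + \left(\frac{13}{288} - \frac{i \sqrt{3}}{288}\right)\right) = - 51 \left(\frac{7789}{288} - \frac{i \sqrt{3}}{288}\right) = - \frac{132413}{96} + \frac{17 i \sqrt{3}}{96}$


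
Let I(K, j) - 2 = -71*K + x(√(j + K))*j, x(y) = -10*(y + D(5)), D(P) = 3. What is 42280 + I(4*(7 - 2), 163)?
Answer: 35972 - 1630*√183 ≈ 13922.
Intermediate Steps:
x(y) = -30 - 10*y (x(y) = -10*(y + 3) = -10*(3 + y) = -30 - 10*y)
I(K, j) = 2 - 71*K + j*(-30 - 10*√(K + j)) (I(K, j) = 2 + (-71*K + (-30 - 10*√(j + K))*j) = 2 + (-71*K + (-30 - 10*√(K + j))*j) = 2 + (-71*K + j*(-30 - 10*√(K + j))) = 2 - 71*K + j*(-30 - 10*√(K + j)))
42280 + I(4*(7 - 2), 163) = 42280 + (2 - 284*(7 - 2) - 10*163*(3 + √(4*(7 - 2) + 163))) = 42280 + (2 - 284*5 - 10*163*(3 + √(4*5 + 163))) = 42280 + (2 - 71*20 - 10*163*(3 + √(20 + 163))) = 42280 + (2 - 1420 - 10*163*(3 + √183)) = 42280 + (2 - 1420 + (-4890 - 1630*√183)) = 42280 + (-6308 - 1630*√183) = 35972 - 1630*√183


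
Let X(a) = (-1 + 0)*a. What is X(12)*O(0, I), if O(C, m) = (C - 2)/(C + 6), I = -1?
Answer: 4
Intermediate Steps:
O(C, m) = (-2 + C)/(6 + C)
X(a) = -a
X(12)*O(0, I) = (-1*12)*((-2 + 0)/(6 + 0)) = -12*(-2)/6 = -2*(-2) = -12*(-⅓) = 4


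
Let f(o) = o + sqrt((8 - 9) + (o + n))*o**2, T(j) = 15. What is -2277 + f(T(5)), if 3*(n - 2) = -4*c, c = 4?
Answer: -2262 + 300*sqrt(6) ≈ -1527.2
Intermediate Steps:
n = -10/3 (n = 2 + (-4*4)/3 = 2 + (1/3)*(-16) = 2 - 16/3 = -10/3 ≈ -3.3333)
f(o) = o + o**2*sqrt(-13/3 + o) (f(o) = o + sqrt((8 - 9) + (o - 10/3))*o**2 = o + sqrt(-1 + (-10/3 + o))*o**2 = o + sqrt(-13/3 + o)*o**2 = o + o**2*sqrt(-13/3 + o))
-2277 + f(T(5)) = -2277 + (1/3)*15*(3 + 15*sqrt(-39 + 9*15)) = -2277 + (1/3)*15*(3 + 15*sqrt(-39 + 135)) = -2277 + (1/3)*15*(3 + 15*sqrt(96)) = -2277 + (1/3)*15*(3 + 15*(4*sqrt(6))) = -2277 + (1/3)*15*(3 + 60*sqrt(6)) = -2277 + (15 + 300*sqrt(6)) = -2262 + 300*sqrt(6)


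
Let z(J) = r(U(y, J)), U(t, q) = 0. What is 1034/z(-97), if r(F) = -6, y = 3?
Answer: -517/3 ≈ -172.33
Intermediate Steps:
z(J) = -6
1034/z(-97) = 1034/(-6) = 1034*(-1/6) = -517/3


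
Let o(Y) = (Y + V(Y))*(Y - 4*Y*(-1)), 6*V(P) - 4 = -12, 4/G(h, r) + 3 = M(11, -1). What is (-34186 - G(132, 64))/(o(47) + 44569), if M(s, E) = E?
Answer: -102555/165902 ≈ -0.61817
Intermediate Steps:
G(h, r) = -1 (G(h, r) = 4/(-3 - 1) = 4/(-4) = 4*(-¼) = -1)
V(P) = -4/3 (V(P) = ⅔ + (⅙)*(-12) = ⅔ - 2 = -4/3)
o(Y) = 5*Y*(-4/3 + Y) (o(Y) = (Y - 4/3)*(Y - 4*Y*(-1)) = (-4/3 + Y)*(Y + 4*Y) = (-4/3 + Y)*(5*Y) = 5*Y*(-4/3 + Y))
(-34186 - G(132, 64))/(o(47) + 44569) = (-34186 - 1*(-1))/((5/3)*47*(-4 + 3*47) + 44569) = (-34186 + 1)/((5/3)*47*(-4 + 141) + 44569) = -34185/((5/3)*47*137 + 44569) = -34185/(32195/3 + 44569) = -34185/165902/3 = -34185*3/165902 = -102555/165902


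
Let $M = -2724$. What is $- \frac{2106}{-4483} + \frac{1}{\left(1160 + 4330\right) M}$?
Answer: $\frac{31494720077}{67042189080} \approx 0.46977$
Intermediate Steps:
$- \frac{2106}{-4483} + \frac{1}{\left(1160 + 4330\right) M} = - \frac{2106}{-4483} + \frac{1}{\left(1160 + 4330\right) \left(-2724\right)} = \left(-2106\right) \left(- \frac{1}{4483}\right) + \frac{1}{5490} \left(- \frac{1}{2724}\right) = \frac{2106}{4483} + \frac{1}{5490} \left(- \frac{1}{2724}\right) = \frac{2106}{4483} - \frac{1}{14954760} = \frac{31494720077}{67042189080}$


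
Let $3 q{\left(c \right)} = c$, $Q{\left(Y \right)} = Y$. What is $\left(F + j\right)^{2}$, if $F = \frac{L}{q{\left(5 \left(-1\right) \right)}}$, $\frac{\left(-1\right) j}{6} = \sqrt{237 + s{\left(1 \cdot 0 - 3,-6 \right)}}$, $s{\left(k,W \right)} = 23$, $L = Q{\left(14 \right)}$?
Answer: $\frac{235764}{25} + \frac{1008 \sqrt{65}}{5} \approx 11056.0$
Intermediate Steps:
$L = 14$
$q{\left(c \right)} = \frac{c}{3}$
$j = - 12 \sqrt{65}$ ($j = - 6 \sqrt{237 + 23} = - 6 \sqrt{260} = - 6 \cdot 2 \sqrt{65} = - 12 \sqrt{65} \approx -96.747$)
$F = - \frac{42}{5}$ ($F = \frac{14}{\frac{1}{3} \cdot 5 \left(-1\right)} = \frac{14}{\frac{1}{3} \left(-5\right)} = \frac{14}{- \frac{5}{3}} = 14 \left(- \frac{3}{5}\right) = - \frac{42}{5} \approx -8.4$)
$\left(F + j\right)^{2} = \left(- \frac{42}{5} - 12 \sqrt{65}\right)^{2}$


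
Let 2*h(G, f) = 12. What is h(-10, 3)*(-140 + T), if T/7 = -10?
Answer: -1260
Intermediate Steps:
T = -70 (T = 7*(-10) = -70)
h(G, f) = 6 (h(G, f) = (½)*12 = 6)
h(-10, 3)*(-140 + T) = 6*(-140 - 70) = 6*(-210) = -1260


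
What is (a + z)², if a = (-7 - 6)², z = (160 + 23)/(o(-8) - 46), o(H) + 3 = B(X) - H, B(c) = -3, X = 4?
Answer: 52606009/1936 ≈ 27173.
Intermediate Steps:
o(H) = -6 - H (o(H) = -3 + (-3 - H) = -6 - H)
z = -183/44 (z = (160 + 23)/((-6 - 1*(-8)) - 46) = 183/((-6 + 8) - 46) = 183/(2 - 46) = 183/(-44) = 183*(-1/44) = -183/44 ≈ -4.1591)
a = 169 (a = (-13)² = 169)
(a + z)² = (169 - 183/44)² = (7253/44)² = 52606009/1936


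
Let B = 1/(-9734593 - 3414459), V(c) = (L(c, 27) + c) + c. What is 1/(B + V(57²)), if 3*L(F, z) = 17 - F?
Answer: 39447156/213829883621 ≈ 0.00018448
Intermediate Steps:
L(F, z) = 17/3 - F/3 (L(F, z) = (17 - F)/3 = 17/3 - F/3)
V(c) = 17/3 + 5*c/3 (V(c) = ((17/3 - c/3) + c) + c = (17/3 + 2*c/3) + c = 17/3 + 5*c/3)
B = -1/13149052 (B = 1/(-13149052) = -1/13149052 ≈ -7.6051e-8)
1/(B + V(57²)) = 1/(-1/13149052 + (17/3 + (5/3)*57²)) = 1/(-1/13149052 + (17/3 + (5/3)*3249)) = 1/(-1/13149052 + (17/3 + 5415)) = 1/(-1/13149052 + 16262/3) = 1/(213829883621/39447156) = 39447156/213829883621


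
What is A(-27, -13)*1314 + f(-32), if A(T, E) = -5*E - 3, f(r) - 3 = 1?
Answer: 81472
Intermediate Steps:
f(r) = 4 (f(r) = 3 + 1 = 4)
A(T, E) = -3 - 5*E
A(-27, -13)*1314 + f(-32) = (-3 - 5*(-13))*1314 + 4 = (-3 + 65)*1314 + 4 = 62*1314 + 4 = 81468 + 4 = 81472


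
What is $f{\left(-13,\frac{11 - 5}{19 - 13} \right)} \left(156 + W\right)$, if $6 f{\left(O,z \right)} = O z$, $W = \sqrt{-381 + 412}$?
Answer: $-338 - \frac{13 \sqrt{31}}{6} \approx -350.06$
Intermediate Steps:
$W = \sqrt{31} \approx 5.5678$
$f{\left(O,z \right)} = \frac{O z}{6}$
$f{\left(-13,\frac{11 - 5}{19 - 13} \right)} \left(156 + W\right) = \frac{1}{6} \left(-13\right) \frac{11 - 5}{19 - 13} \left(156 + \sqrt{31}\right) = \frac{1}{6} \left(-13\right) \frac{6}{6} \left(156 + \sqrt{31}\right) = \frac{1}{6} \left(-13\right) 6 \cdot \frac{1}{6} \left(156 + \sqrt{31}\right) = \frac{1}{6} \left(-13\right) 1 \left(156 + \sqrt{31}\right) = - \frac{13 \left(156 + \sqrt{31}\right)}{6} = -338 - \frac{13 \sqrt{31}}{6}$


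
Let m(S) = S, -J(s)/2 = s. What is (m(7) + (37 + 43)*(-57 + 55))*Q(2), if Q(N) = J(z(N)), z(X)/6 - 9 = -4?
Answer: 9180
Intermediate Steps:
z(X) = 30 (z(X) = 54 + 6*(-4) = 54 - 24 = 30)
J(s) = -2*s
Q(N) = -60 (Q(N) = -2*30 = -60)
(m(7) + (37 + 43)*(-57 + 55))*Q(2) = (7 + (37 + 43)*(-57 + 55))*(-60) = (7 + 80*(-2))*(-60) = (7 - 160)*(-60) = -153*(-60) = 9180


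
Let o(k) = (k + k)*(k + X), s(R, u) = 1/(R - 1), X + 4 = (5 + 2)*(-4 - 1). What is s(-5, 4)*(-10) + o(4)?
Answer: -835/3 ≈ -278.33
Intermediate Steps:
X = -39 (X = -4 + (5 + 2)*(-4 - 1) = -4 + 7*(-5) = -4 - 35 = -39)
s(R, u) = 1/(-1 + R)
o(k) = 2*k*(-39 + k) (o(k) = (k + k)*(k - 39) = (2*k)*(-39 + k) = 2*k*(-39 + k))
s(-5, 4)*(-10) + o(4) = -10/(-1 - 5) + 2*4*(-39 + 4) = -10/(-6) + 2*4*(-35) = -⅙*(-10) - 280 = 5/3 - 280 = -835/3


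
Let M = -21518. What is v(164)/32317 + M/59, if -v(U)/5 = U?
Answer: -695445586/1906703 ≈ -364.74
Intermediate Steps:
v(U) = -5*U
v(164)/32317 + M/59 = -5*164/32317 - 21518/59 = -820*1/32317 - 21518*1/59 = -820/32317 - 21518/59 = -695445586/1906703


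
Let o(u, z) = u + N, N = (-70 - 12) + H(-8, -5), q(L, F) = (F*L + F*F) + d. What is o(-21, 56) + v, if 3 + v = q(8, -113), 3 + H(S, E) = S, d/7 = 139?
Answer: 12721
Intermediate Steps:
d = 973 (d = 7*139 = 973)
H(S, E) = -3 + S
q(L, F) = 973 + F² + F*L (q(L, F) = (F*L + F*F) + 973 = (F*L + F²) + 973 = (F² + F*L) + 973 = 973 + F² + F*L)
v = 12835 (v = -3 + (973 + (-113)² - 113*8) = -3 + (973 + 12769 - 904) = -3 + 12838 = 12835)
N = -93 (N = (-70 - 12) + (-3 - 8) = -82 - 11 = -93)
o(u, z) = -93 + u (o(u, z) = u - 93 = -93 + u)
o(-21, 56) + v = (-93 - 21) + 12835 = -114 + 12835 = 12721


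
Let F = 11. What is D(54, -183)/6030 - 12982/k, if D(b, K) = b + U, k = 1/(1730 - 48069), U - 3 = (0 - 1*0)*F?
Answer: 1209161524999/2010 ≈ 6.0157e+8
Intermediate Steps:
U = 3 (U = 3 + (0 - 1*0)*11 = 3 + (0 + 0)*11 = 3 + 0*11 = 3 + 0 = 3)
k = -1/46339 (k = 1/(-46339) = -1/46339 ≈ -2.1580e-5)
D(b, K) = 3 + b (D(b, K) = b + 3 = 3 + b)
D(54, -183)/6030 - 12982/k = (3 + 54)/6030 - 12982/(-1/46339) = 57*(1/6030) - 12982*(-46339) = 19/2010 + 601572898 = 1209161524999/2010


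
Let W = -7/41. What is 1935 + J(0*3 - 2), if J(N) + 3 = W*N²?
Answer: 79184/41 ≈ 1931.3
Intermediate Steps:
W = -7/41 (W = -7*1/41 = -7/41 ≈ -0.17073)
J(N) = -3 - 7*N²/41
1935 + J(0*3 - 2) = 1935 + (-3 - 7*(0*3 - 2)²/41) = 1935 + (-3 - 7*(0 - 2)²/41) = 1935 + (-3 - 7/41*(-2)²) = 1935 + (-3 - 7/41*4) = 1935 + (-3 - 28/41) = 1935 - 151/41 = 79184/41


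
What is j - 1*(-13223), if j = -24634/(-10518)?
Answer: 69552074/5259 ≈ 13225.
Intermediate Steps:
j = 12317/5259 (j = -24634*(-1/10518) = 12317/5259 ≈ 2.3421)
j - 1*(-13223) = 12317/5259 - 1*(-13223) = 12317/5259 + 13223 = 69552074/5259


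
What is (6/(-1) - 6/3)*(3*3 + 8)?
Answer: -136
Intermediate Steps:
(6/(-1) - 6/3)*(3*3 + 8) = (6*(-1) - 6*⅓)*(9 + 8) = (-6 - 2)*17 = -8*17 = -136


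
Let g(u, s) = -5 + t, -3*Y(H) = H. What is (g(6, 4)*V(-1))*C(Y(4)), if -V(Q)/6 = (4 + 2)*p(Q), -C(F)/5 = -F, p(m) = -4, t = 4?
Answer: 960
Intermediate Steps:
Y(H) = -H/3
g(u, s) = -1 (g(u, s) = -5 + 4 = -1)
C(F) = 5*F (C(F) = -(-5)*F = 5*F)
V(Q) = 144 (V(Q) = -6*(4 + 2)*(-4) = -36*(-4) = -6*(-24) = 144)
(g(6, 4)*V(-1))*C(Y(4)) = (-1*144)*(5*(-⅓*4)) = -720*(-4)/3 = -144*(-20/3) = 960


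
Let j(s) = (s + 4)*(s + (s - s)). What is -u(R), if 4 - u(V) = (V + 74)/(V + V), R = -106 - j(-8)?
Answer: -260/69 ≈ -3.7681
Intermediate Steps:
j(s) = s*(4 + s) (j(s) = (4 + s)*(s + 0) = (4 + s)*s = s*(4 + s))
R = -138 (R = -106 - (-8)*(4 - 8) = -106 - (-8)*(-4) = -106 - 1*32 = -106 - 32 = -138)
u(V) = 4 - (74 + V)/(2*V) (u(V) = 4 - (V + 74)/(V + V) = 4 - (74 + V)/(2*V))
-u(R) = -(7/2 - 37/(-138)) = -(7/2 - 37*(-1/138)) = -(7/2 + 37/138) = -1*260/69 = -260/69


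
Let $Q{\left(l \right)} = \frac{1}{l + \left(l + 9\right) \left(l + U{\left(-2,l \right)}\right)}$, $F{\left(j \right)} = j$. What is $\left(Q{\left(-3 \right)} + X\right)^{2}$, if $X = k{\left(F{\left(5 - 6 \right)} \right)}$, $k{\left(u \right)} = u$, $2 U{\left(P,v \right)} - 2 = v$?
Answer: $\frac{625}{576} \approx 1.0851$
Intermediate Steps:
$U{\left(P,v \right)} = 1 + \frac{v}{2}$
$Q{\left(l \right)} = \frac{1}{l + \left(1 + \frac{3 l}{2}\right) \left(9 + l\right)}$ ($Q{\left(l \right)} = \frac{1}{l + \left(l + 9\right) \left(l + \left(1 + \frac{l}{2}\right)\right)} = \frac{1}{l + \left(9 + l\right) \left(1 + \frac{3 l}{2}\right)} = \frac{1}{l + \left(1 + \frac{3 l}{2}\right) \left(9 + l\right)}$)
$X = -1$ ($X = 5 - 6 = -1$)
$\left(Q{\left(-3 \right)} + X\right)^{2} = \left(\frac{2}{18 + 3 \left(-3\right)^{2} + 31 \left(-3\right)} - 1\right)^{2} = \left(\frac{2}{18 + 3 \cdot 9 - 93} - 1\right)^{2} = \left(\frac{2}{18 + 27 - 93} - 1\right)^{2} = \left(\frac{2}{-48} - 1\right)^{2} = \left(2 \left(- \frac{1}{48}\right) - 1\right)^{2} = \left(- \frac{1}{24} - 1\right)^{2} = \left(- \frac{25}{24}\right)^{2} = \frac{625}{576}$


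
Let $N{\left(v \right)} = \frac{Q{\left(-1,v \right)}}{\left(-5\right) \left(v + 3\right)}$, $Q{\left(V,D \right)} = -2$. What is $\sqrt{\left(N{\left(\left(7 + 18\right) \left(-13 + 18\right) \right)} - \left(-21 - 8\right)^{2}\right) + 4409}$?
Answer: $\frac{\sqrt{5708805}}{40} \approx 59.733$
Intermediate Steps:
$N{\left(v \right)} = - \frac{2}{-15 - 5 v}$ ($N{\left(v \right)} = - \frac{2}{\left(-5\right) \left(v + 3\right)} = - \frac{2}{\left(-5\right) \left(3 + v\right)} = - \frac{2}{-15 - 5 v}$)
$\sqrt{\left(N{\left(\left(7 + 18\right) \left(-13 + 18\right) \right)} - \left(-21 - 8\right)^{2}\right) + 4409} = \sqrt{\left(\frac{2}{5 \left(3 + \left(7 + 18\right) \left(-13 + 18\right)\right)} - \left(-21 - 8\right)^{2}\right) + 4409} = \sqrt{\left(\frac{2}{5 \left(3 + 25 \cdot 5\right)} - \left(-29\right)^{2}\right) + 4409} = \sqrt{\left(\frac{2}{5 \left(3 + 125\right)} - 841\right) + 4409} = \sqrt{\left(\frac{2}{5 \cdot 128} - 841\right) + 4409} = \sqrt{\left(\frac{2}{5} \cdot \frac{1}{128} - 841\right) + 4409} = \sqrt{\left(\frac{1}{320} - 841\right) + 4409} = \sqrt{- \frac{269119}{320} + 4409} = \sqrt{\frac{1141761}{320}} = \frac{\sqrt{5708805}}{40}$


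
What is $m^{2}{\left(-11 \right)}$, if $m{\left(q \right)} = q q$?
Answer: $14641$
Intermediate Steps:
$m{\left(q \right)} = q^{2}$
$m^{2}{\left(-11 \right)} = \left(\left(-11\right)^{2}\right)^{2} = 121^{2} = 14641$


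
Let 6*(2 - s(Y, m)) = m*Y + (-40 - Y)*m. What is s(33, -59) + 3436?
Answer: 9134/3 ≈ 3044.7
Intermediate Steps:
s(Y, m) = 2 - Y*m/6 - m*(-40 - Y)/6 (s(Y, m) = 2 - (m*Y + (-40 - Y)*m)/6 = 2 - (Y*m + m*(-40 - Y))/6 = 2 + (-Y*m/6 - m*(-40 - Y)/6) = 2 - Y*m/6 - m*(-40 - Y)/6)
s(33, -59) + 3436 = (2 + (20/3)*(-59)) + 3436 = (2 - 1180/3) + 3436 = -1174/3 + 3436 = 9134/3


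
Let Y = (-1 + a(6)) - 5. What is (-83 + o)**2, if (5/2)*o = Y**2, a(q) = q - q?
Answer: 117649/25 ≈ 4706.0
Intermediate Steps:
a(q) = 0
Y = -6 (Y = (-1 + 0) - 5 = -1 - 5 = -6)
o = 72/5 (o = (2/5)*(-6)**2 = (2/5)*36 = 72/5 ≈ 14.400)
(-83 + o)**2 = (-83 + 72/5)**2 = (-343/5)**2 = 117649/25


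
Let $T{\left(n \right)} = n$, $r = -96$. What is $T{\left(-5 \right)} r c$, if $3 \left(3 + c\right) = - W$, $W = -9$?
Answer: $0$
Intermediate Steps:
$c = 0$ ($c = -3 + \frac{\left(-1\right) \left(-9\right)}{3} = -3 + \frac{1}{3} \cdot 9 = -3 + 3 = 0$)
$T{\left(-5 \right)} r c = \left(-5\right) \left(-96\right) 0 = 480 \cdot 0 = 0$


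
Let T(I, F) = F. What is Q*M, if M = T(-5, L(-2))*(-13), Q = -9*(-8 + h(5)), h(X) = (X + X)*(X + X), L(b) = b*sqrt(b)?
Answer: -21528*I*sqrt(2) ≈ -30445.0*I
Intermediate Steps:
L(b) = b**(3/2)
h(X) = 4*X**2 (h(X) = (2*X)*(2*X) = 4*X**2)
Q = -828 (Q = -9*(-8 + 4*5**2) = -9*(-8 + 4*25) = -9*(-8 + 100) = -9*92 = -828)
M = 26*I*sqrt(2) (M = (-2)**(3/2)*(-13) = -2*I*sqrt(2)*(-13) = 26*I*sqrt(2) ≈ 36.77*I)
Q*M = -21528*I*sqrt(2)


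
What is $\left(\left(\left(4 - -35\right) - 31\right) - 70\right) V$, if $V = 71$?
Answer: $-4402$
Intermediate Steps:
$\left(\left(\left(4 - -35\right) - 31\right) - 70\right) V = \left(\left(\left(4 - -35\right) - 31\right) - 70\right) 71 = \left(\left(\left(4 + 35\right) - 31\right) - 70\right) 71 = \left(\left(39 - 31\right) - 70\right) 71 = \left(8 - 70\right) 71 = \left(-62\right) 71 = -4402$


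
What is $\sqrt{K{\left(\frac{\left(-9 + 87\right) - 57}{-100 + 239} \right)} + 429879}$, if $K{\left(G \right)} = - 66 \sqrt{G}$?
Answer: $\frac{\sqrt{8305692159 - 9174 \sqrt{2919}}}{139} \approx 655.63$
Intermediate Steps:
$\sqrt{K{\left(\frac{\left(-9 + 87\right) - 57}{-100 + 239} \right)} + 429879} = \sqrt{- 66 \sqrt{\frac{\left(-9 + 87\right) - 57}{-100 + 239}} + 429879} = \sqrt{- 66 \sqrt{\frac{78 - 57}{139}} + 429879} = \sqrt{- 66 \sqrt{21 \cdot \frac{1}{139}} + 429879} = \sqrt{- 66 \sqrt{\frac{21}{139}} + 429879} = \sqrt{- 66 \frac{\sqrt{2919}}{139} + 429879} = \sqrt{- \frac{66 \sqrt{2919}}{139} + 429879} = \sqrt{429879 - \frac{66 \sqrt{2919}}{139}}$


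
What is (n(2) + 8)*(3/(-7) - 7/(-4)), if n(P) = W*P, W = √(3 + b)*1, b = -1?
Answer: 74/7 + 37*√2/14 ≈ 14.309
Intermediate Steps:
W = √2 (W = √(3 - 1)*1 = √2*1 = √2 ≈ 1.4142)
n(P) = P*√2 (n(P) = √2*P = P*√2)
(n(2) + 8)*(3/(-7) - 7/(-4)) = (2*√2 + 8)*(3/(-7) - 7/(-4)) = (8 + 2*√2)*(3*(-⅐) - 7*(-¼)) = (8 + 2*√2)*(-3/7 + 7/4) = (8 + 2*√2)*(37/28) = 74/7 + 37*√2/14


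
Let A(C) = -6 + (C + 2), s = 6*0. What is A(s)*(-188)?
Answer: 752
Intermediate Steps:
s = 0
A(C) = -4 + C (A(C) = -6 + (2 + C) = -4 + C)
A(s)*(-188) = (-4 + 0)*(-188) = -4*(-188) = 752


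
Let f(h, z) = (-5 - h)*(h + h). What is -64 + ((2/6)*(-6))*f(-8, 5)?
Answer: 32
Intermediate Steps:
f(h, z) = 2*h*(-5 - h) (f(h, z) = (-5 - h)*(2*h) = 2*h*(-5 - h))
-64 + ((2/6)*(-6))*f(-8, 5) = -64 + ((2/6)*(-6))*(-2*(-8)*(5 - 8)) = -64 + ((2*(⅙))*(-6))*(-2*(-8)*(-3)) = -64 + ((⅓)*(-6))*(-48) = -64 - 2*(-48) = -64 + 96 = 32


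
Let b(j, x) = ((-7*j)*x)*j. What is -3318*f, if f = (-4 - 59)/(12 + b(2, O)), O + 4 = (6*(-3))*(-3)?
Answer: -104517/694 ≈ -150.60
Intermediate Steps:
O = 50 (O = -4 + (6*(-3))*(-3) = -4 - 18*(-3) = -4 + 54 = 50)
b(j, x) = -7*x*j² (b(j, x) = (-7*j*x)*j = -7*x*j²)
f = 63/1388 (f = (-4 - 59)/(12 - 7*50*2²) = -63/(12 - 7*50*4) = -63/(12 - 1400) = -63/(-1388) = -63*(-1/1388) = 63/1388 ≈ 0.045389)
-3318*f = -3318*63/1388 = -104517/694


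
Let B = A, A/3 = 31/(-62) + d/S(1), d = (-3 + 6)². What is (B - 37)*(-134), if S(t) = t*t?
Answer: 1541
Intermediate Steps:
S(t) = t²
d = 9 (d = 3² = 9)
A = 51/2 (A = 3*(31/(-62) + 9/(1²)) = 3*(31*(-1/62) + 9/1) = 3*(-½ + 9*1) = 3*(-½ + 9) = 3*(17/2) = 51/2 ≈ 25.500)
B = 51/2 ≈ 25.500
(B - 37)*(-134) = (51/2 - 37)*(-134) = -23/2*(-134) = 1541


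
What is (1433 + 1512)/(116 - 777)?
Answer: -2945/661 ≈ -4.4554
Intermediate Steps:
(1433 + 1512)/(116 - 777) = 2945/(-661) = 2945*(-1/661) = -2945/661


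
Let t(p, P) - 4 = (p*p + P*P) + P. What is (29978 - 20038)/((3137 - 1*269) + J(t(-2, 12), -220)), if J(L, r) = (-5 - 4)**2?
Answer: 9940/2949 ≈ 3.3706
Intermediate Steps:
t(p, P) = 4 + P + P**2 + p**2 (t(p, P) = 4 + ((p*p + P*P) + P) = 4 + ((p**2 + P**2) + P) = 4 + ((P**2 + p**2) + P) = 4 + (P + P**2 + p**2) = 4 + P + P**2 + p**2)
J(L, r) = 81 (J(L, r) = (-9)**2 = 81)
(29978 - 20038)/((3137 - 1*269) + J(t(-2, 12), -220)) = (29978 - 20038)/((3137 - 1*269) + 81) = 9940/((3137 - 269) + 81) = 9940/(2868 + 81) = 9940/2949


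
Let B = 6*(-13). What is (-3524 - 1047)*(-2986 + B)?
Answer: 14005544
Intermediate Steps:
B = -78
(-3524 - 1047)*(-2986 + B) = (-3524 - 1047)*(-2986 - 78) = -4571*(-3064) = 14005544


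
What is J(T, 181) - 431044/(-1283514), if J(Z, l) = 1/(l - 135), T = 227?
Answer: 10555769/29520822 ≈ 0.35757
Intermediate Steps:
J(Z, l) = 1/(-135 + l)
J(T, 181) - 431044/(-1283514) = 1/(-135 + 181) - 431044/(-1283514) = 1/46 - 431044*(-1)/1283514 = 1/46 - 1*(-215522/641757) = 1/46 + 215522/641757 = 10555769/29520822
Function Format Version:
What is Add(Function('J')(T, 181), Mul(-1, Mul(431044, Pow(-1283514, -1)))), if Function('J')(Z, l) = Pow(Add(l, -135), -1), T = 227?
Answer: Rational(10555769, 29520822) ≈ 0.35757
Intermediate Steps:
Function('J')(Z, l) = Pow(Add(-135, l), -1)
Add(Function('J')(T, 181), Mul(-1, Mul(431044, Pow(-1283514, -1)))) = Add(Pow(Add(-135, 181), -1), Mul(-1, Mul(431044, Pow(-1283514, -1)))) = Add(Pow(46, -1), Mul(-1, Mul(431044, Rational(-1, 1283514)))) = Add(Rational(1, 46), Mul(-1, Rational(-215522, 641757))) = Add(Rational(1, 46), Rational(215522, 641757)) = Rational(10555769, 29520822)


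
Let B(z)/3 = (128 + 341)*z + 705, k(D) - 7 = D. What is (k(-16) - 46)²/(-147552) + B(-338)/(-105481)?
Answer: 69539561927/15563932512 ≈ 4.4680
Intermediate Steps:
k(D) = 7 + D
B(z) = 2115 + 1407*z (B(z) = 3*((128 + 341)*z + 705) = 3*(469*z + 705) = 3*(705 + 469*z) = 2115 + 1407*z)
(k(-16) - 46)²/(-147552) + B(-338)/(-105481) = ((7 - 16) - 46)²/(-147552) + (2115 + 1407*(-338))/(-105481) = (-9 - 46)²*(-1/147552) + (2115 - 475566)*(-1/105481) = (-55)²*(-1/147552) - 473451*(-1/105481) = 3025*(-1/147552) + 473451/105481 = -3025/147552 + 473451/105481 = 69539561927/15563932512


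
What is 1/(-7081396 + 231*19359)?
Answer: -1/2609467 ≈ -3.8322e-7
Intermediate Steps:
1/(-7081396 + 231*19359) = 1/(-7081396 + 4471929) = 1/(-2609467) = -1/2609467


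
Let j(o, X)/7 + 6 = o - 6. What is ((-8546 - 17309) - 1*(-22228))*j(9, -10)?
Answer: 76167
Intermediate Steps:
j(o, X) = -84 + 7*o (j(o, X) = -42 + 7*(o - 6) = -42 + 7*(-6 + o) = -42 + (-42 + 7*o) = -84 + 7*o)
((-8546 - 17309) - 1*(-22228))*j(9, -10) = ((-8546 - 17309) - 1*(-22228))*(-84 + 7*9) = (-25855 + 22228)*(-84 + 63) = -3627*(-21) = 76167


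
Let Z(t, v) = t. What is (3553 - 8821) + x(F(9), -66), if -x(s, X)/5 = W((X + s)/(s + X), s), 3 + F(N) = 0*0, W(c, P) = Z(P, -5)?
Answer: -5253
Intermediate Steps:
W(c, P) = P
F(N) = -3 (F(N) = -3 + 0*0 = -3 + 0 = -3)
x(s, X) = -5*s
(3553 - 8821) + x(F(9), -66) = (3553 - 8821) - 5*(-3) = -5268 + 15 = -5253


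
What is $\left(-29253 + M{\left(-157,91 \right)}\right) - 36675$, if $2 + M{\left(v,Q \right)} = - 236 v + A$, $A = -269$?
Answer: $-29147$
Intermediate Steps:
$M{\left(v,Q \right)} = -271 - 236 v$ ($M{\left(v,Q \right)} = -2 - \left(269 + 236 v\right) = -271 - 236 v$)
$\left(-29253 + M{\left(-157,91 \right)}\right) - 36675 = \left(-29253 - -36781\right) - 36675 = \left(-29253 + \left(-271 + 37052\right)\right) - 36675 = \left(-29253 + 36781\right) - 36675 = 7528 - 36675 = -29147$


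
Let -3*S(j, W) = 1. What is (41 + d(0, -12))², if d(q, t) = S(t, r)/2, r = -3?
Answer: 60025/36 ≈ 1667.4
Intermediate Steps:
S(j, W) = -⅓ (S(j, W) = -⅓*1 = -⅓)
d(q, t) = -⅙ (d(q, t) = -⅓/2 = -⅓*½ = -⅙)
(41 + d(0, -12))² = (41 - ⅙)² = (245/6)² = 60025/36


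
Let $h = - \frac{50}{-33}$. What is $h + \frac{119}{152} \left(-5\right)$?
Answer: $- \frac{12035}{5016} \approx -2.3993$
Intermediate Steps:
$h = \frac{50}{33}$ ($h = \left(-50\right) \left(- \frac{1}{33}\right) = \frac{50}{33} \approx 1.5152$)
$h + \frac{119}{152} \left(-5\right) = \frac{50}{33} + \frac{119}{152} \left(-5\right) = \frac{50}{33} - \frac{595}{152} = - \frac{12035}{5016}$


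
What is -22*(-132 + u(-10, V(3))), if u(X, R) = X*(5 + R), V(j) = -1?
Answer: 3784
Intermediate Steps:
-22*(-132 + u(-10, V(3))) = -22*(-132 - 10*(5 - 1)) = -22*(-132 - 10*4) = -22*(-132 - 40) = -22*(-172) = 3784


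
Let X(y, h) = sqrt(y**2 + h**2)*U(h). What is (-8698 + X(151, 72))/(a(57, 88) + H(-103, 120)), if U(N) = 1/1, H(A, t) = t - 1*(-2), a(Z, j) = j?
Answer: -4349/105 + sqrt(27985)/210 ≈ -40.622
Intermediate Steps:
H(A, t) = 2 + t (H(A, t) = t + 2 = 2 + t)
U(N) = 1
X(y, h) = sqrt(h**2 + y**2) (X(y, h) = sqrt(y**2 + h**2)*1 = sqrt(h**2 + y**2)*1 = sqrt(h**2 + y**2))
(-8698 + X(151, 72))/(a(57, 88) + H(-103, 120)) = (-8698 + sqrt(72**2 + 151**2))/(88 + (2 + 120)) = (-8698 + sqrt(5184 + 22801))/(88 + 122) = (-8698 + sqrt(27985))/210 = (-8698 + sqrt(27985))*(1/210) = -4349/105 + sqrt(27985)/210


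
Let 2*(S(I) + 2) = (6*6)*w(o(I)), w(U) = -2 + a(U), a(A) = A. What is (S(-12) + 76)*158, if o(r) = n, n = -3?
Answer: -2528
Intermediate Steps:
o(r) = -3
w(U) = -2 + U
S(I) = -92 (S(I) = -2 + ((6*6)*(-2 - 3))/2 = -2 + (36*(-5))/2 = -2 + (½)*(-180) = -2 - 90 = -92)
(S(-12) + 76)*158 = (-92 + 76)*158 = -16*158 = -2528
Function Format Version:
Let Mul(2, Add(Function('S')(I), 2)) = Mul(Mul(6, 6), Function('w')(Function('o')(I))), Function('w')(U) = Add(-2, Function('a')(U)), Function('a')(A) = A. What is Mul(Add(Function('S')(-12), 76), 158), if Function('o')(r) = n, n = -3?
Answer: -2528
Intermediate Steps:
Function('o')(r) = -3
Function('w')(U) = Add(-2, U)
Function('S')(I) = -92 (Function('S')(I) = Add(-2, Mul(Rational(1, 2), Mul(Mul(6, 6), Add(-2, -3)))) = Add(-2, Mul(Rational(1, 2), Mul(36, -5))) = Add(-2, Mul(Rational(1, 2), -180)) = Add(-2, -90) = -92)
Mul(Add(Function('S')(-12), 76), 158) = Mul(Add(-92, 76), 158) = Mul(-16, 158) = -2528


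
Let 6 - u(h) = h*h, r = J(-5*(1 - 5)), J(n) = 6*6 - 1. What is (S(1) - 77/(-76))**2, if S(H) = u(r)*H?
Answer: 8568649489/5776 ≈ 1.4835e+6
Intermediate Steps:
J(n) = 35 (J(n) = 36 - 1 = 35)
r = 35
u(h) = 6 - h**2 (u(h) = 6 - h*h = 6 - h**2)
S(H) = -1219*H (S(H) = (6 - 1*35**2)*H = (6 - 1*1225)*H = (6 - 1225)*H = -1219*H)
(S(1) - 77/(-76))**2 = (-1219*1 - 77/(-76))**2 = (-1219 - 77*(-1/76))**2 = (-1219 + 77/76)**2 = (-92567/76)**2 = 8568649489/5776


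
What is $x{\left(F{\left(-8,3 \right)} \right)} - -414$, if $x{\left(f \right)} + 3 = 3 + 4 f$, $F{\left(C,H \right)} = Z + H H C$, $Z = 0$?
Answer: $126$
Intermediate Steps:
$F{\left(C,H \right)} = C H^{2}$ ($F{\left(C,H \right)} = 0 + H H C = 0 + H C H = 0 + C H^{2} = C H^{2}$)
$x{\left(f \right)} = 4 f$ ($x{\left(f \right)} = -3 + \left(3 + 4 f\right) = 4 f$)
$x{\left(F{\left(-8,3 \right)} \right)} - -414 = 4 \left(- 8 \cdot 3^{2}\right) - -414 = 4 \left(\left(-8\right) 9\right) + 414 = 4 \left(-72\right) + 414 = -288 + 414 = 126$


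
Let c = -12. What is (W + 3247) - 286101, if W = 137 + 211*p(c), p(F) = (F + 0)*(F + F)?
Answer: -221949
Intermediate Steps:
p(F) = 2*F**2 (p(F) = F*(2*F) = 2*F**2)
W = 60905 (W = 137 + 211*(2*(-12)**2) = 137 + 211*(2*144) = 137 + 211*288 = 137 + 60768 = 60905)
(W + 3247) - 286101 = (60905 + 3247) - 286101 = 64152 - 286101 = -221949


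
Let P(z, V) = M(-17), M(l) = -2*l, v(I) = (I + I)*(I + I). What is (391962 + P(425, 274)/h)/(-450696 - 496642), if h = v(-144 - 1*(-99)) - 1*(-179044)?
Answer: -36676668281/88644311336 ≈ -0.41375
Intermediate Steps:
v(I) = 4*I**2 (v(I) = (2*I)*(2*I) = 4*I**2)
P(z, V) = 34 (P(z, V) = -2*(-17) = 34)
h = 187144 (h = 4*(-144 - 1*(-99))**2 - 1*(-179044) = 4*(-144 + 99)**2 + 179044 = 4*(-45)**2 + 179044 = 4*2025 + 179044 = 8100 + 179044 = 187144)
(391962 + P(425, 274)/h)/(-450696 - 496642) = (391962 + 34/187144)/(-450696 - 496642) = (391962 + 34*(1/187144))/(-947338) = (391962 + 17/93572)*(-1/947338) = (36676668281/93572)*(-1/947338) = -36676668281/88644311336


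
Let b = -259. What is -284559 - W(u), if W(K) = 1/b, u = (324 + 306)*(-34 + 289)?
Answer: -73700780/259 ≈ -2.8456e+5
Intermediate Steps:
u = 160650 (u = 630*255 = 160650)
W(K) = -1/259 (W(K) = 1/(-259) = -1/259)
-284559 - W(u) = -284559 - 1*(-1/259) = -284559 + 1/259 = -73700780/259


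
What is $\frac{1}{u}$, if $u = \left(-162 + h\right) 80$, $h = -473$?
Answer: $- \frac{1}{50800} \approx -1.9685 \cdot 10^{-5}$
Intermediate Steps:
$u = -50800$ ($u = \left(-162 - 473\right) 80 = \left(-635\right) 80 = -50800$)
$\frac{1}{u} = \frac{1}{-50800} = - \frac{1}{50800}$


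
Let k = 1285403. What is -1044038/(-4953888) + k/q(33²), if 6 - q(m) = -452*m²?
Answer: 6738214368907/31612664097936 ≈ 0.21315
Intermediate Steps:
q(m) = 6 + 452*m² (q(m) = 6 - (-452)*m² = 6 + 452*m²)
-1044038/(-4953888) + k/q(33²) = -1044038/(-4953888) + 1285403/(6 + 452*(33²)²) = -1044038*(-1/4953888) + 1285403/(6 + 452*1089²) = 522019/2476944 + 1285403/(6 + 452*1185921) = 522019/2476944 + 1285403/(6 + 536036292) = 522019/2476944 + 1285403/536036298 = 522019/2476944 + 1285403*(1/536036298) = 522019/2476944 + 183629/76576614 = 6738214368907/31612664097936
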